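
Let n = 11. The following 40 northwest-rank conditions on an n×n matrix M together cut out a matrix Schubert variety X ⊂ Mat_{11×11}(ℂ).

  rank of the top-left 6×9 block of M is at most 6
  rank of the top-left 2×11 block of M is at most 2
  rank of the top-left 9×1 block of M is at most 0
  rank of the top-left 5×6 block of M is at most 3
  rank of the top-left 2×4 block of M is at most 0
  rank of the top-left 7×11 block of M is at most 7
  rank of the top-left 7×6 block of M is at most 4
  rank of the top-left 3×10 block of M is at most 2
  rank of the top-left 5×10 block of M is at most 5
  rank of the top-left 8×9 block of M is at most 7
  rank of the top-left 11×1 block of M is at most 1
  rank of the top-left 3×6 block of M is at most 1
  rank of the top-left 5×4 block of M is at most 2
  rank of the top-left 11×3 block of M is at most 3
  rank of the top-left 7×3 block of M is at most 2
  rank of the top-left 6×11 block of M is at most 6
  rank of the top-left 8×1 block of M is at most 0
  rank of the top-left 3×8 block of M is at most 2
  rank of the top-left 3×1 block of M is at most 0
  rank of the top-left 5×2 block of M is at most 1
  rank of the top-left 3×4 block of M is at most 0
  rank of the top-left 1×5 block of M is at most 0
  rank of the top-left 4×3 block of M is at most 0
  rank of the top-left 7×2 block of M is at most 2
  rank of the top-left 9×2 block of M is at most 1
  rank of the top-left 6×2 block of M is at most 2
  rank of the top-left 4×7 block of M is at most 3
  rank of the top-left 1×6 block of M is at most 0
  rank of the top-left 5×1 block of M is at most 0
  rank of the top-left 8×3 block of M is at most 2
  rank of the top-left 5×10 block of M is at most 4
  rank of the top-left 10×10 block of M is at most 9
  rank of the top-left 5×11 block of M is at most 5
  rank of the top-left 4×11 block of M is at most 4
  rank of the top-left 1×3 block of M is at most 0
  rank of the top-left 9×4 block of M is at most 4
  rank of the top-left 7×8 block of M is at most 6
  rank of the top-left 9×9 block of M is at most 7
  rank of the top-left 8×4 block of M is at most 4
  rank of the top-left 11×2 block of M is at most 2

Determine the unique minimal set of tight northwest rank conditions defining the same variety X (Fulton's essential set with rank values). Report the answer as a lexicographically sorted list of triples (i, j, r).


Recovering R(i,j) via the rank-extension bound from the 40 conditions:

  0 | 0 | 0 | 0 | 0 | 0 | 1 | 1 | 1 | 1 | 1
  0 | 0 | 0 | 0 | 1 | 1 | 2 | 2 | 2 | 2 | 2
  0 | 0 | 0 | 0 | 1 | 1 | 2 | 2 | 2 | 2 | 3
  0 | 0 | 0 | 1 | 2 | 2 | 3 | 3 | 3 | 3 | 4
  0 | 1 | 1 | 2 | 3 | 3 | 4 | 4 | 4 | 4 | 5
  0 | 1 | 2 | 3 | 4 | 4 | 5 | 5 | 5 | 5 | 6
  0 | 1 | 2 | 3 | 4 | 4 | 5 | 6 | 6 | 6 | 7
  0 | 1 | 2 | 3 | 4 | 5 | 6 | 7 | 7 | 7 | 8
  0 | 1 | 2 | 3 | 4 | 5 | 6 | 7 | 7 | 8 | 9
  1 | 2 | 3 | 4 | 5 | 6 | 7 | 8 | 8 | 9 | 10
  1 | 2 | 3 | 4 | 5 | 6 | 7 | 8 | 9 | 10 | 11

second differences of R give the permutation w = (7, 5, 11, 4, 2, 3, 8, 6, 10, 1, 9).

ℓ(w)=28; the 8 essential cells (i,j,r):

[(1, 6, 0), (3, 4, 0), (3, 6, 1), (3, 10, 2), (4, 3, 0), (7, 6, 4), (9, 1, 0), (9, 9, 7)]


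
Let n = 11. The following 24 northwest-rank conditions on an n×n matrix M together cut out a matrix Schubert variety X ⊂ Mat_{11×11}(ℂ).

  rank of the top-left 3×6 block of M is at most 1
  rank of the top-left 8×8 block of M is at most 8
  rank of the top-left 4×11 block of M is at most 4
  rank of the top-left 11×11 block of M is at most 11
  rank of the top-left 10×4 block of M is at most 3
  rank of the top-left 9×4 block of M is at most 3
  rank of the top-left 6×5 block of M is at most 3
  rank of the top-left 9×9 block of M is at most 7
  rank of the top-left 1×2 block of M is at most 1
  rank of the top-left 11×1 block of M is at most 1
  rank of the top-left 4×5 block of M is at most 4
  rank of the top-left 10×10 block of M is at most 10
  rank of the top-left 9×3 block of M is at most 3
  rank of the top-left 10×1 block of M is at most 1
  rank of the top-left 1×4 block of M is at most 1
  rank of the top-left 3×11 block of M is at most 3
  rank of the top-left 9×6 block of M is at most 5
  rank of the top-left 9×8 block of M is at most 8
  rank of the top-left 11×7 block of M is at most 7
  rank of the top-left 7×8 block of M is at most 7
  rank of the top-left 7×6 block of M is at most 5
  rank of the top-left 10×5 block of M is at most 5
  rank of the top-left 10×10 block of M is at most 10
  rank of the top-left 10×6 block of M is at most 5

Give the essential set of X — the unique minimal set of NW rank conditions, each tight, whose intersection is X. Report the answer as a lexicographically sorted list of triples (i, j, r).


Computing R[i][j] = min implied NW-rank bound (n=11, 24 conditions):

  1 1 1 1 1 1 1 1 1 1 1
  1 1 1 1 1 1 2 2 2 2 2
  1 1 1 1 1 1 2 3 3 3 3
  1 2 2 2 2 2 3 4 4 4 4
  1 2 3 3 3 3 4 5 5 5 5
  1 2 3 3 3 4 5 6 6 6 6
  1 2 3 3 4 5 6 7 7 7 7
  1 2 3 3 4 5 6 7 7 8 8
  1 2 3 3 4 5 6 7 7 8 9
  1 2 3 3 4 5 6 7 8 9 10
  1 2 3 4 5 6 7 8 9 10 11

second differences of R give the permutation w = (1, 7, 8, 2, 3, 6, 5, 10, 11, 9, 4).

|D(w)|=18, |Ess(w)|=4:

[(3, 6, 1), (6, 5, 3), (9, 9, 7), (10, 4, 3)]


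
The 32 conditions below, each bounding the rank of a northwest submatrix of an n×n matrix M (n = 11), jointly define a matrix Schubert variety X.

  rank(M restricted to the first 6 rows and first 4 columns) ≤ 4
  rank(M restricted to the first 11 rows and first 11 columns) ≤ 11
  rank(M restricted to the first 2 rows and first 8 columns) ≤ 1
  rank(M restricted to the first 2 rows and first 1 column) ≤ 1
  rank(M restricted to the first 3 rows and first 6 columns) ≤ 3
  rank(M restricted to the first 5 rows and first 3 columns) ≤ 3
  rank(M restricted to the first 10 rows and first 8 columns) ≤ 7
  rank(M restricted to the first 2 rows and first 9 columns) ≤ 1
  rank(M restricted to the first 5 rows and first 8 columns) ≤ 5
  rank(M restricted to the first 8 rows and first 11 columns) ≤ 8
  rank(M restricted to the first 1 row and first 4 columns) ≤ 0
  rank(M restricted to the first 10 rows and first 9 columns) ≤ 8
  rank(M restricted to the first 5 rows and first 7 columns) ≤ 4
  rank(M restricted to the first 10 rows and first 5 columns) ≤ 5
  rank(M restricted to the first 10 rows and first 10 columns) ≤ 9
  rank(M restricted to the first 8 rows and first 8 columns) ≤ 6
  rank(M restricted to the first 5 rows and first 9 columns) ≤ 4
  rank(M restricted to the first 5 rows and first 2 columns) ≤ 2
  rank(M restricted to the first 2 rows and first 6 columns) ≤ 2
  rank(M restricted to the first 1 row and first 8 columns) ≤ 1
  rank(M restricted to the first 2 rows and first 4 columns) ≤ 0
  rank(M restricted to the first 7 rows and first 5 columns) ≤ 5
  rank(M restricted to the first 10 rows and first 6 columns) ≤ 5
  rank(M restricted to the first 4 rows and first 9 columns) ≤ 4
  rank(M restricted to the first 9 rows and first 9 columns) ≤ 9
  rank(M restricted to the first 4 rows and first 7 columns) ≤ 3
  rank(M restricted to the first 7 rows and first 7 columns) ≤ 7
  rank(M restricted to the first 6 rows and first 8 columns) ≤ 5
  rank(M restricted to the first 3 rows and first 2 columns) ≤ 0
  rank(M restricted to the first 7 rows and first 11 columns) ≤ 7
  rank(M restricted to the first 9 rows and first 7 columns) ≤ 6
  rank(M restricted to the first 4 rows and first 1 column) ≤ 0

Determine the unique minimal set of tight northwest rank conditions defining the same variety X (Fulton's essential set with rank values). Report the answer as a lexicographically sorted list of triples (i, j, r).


Computing R[i][j] = min implied NW-rank bound (n=11, 32 conditions):

  R[1]: 0, 0, 0, 0, 1, 1, 1, 1, 1, 1, 1
  R[2]: 0, 0, 0, 0, 1, 1, 1, 1, 1, 2, 2
  R[3]: 0, 0, 1, 1, 2, 2, 2, 2, 2, 3, 3
  R[4]: 0, 1, 2, 2, 3, 3, 3, 3, 3, 4, 4
  R[5]: 1, 2, 3, 3, 4, 4, 4, 4, 4, 5, 5
  R[6]: 1, 2, 3, 4, 5, 5, 5, 5, 5, 6, 6
  R[7]: 1, 2, 3, 4, 5, 5, 6, 6, 6, 7, 7
  R[8]: 1, 2, 3, 4, 5, 5, 6, 6, 7, 8, 8
  R[9]: 1, 2, 3, 4, 5, 5, 6, 7, 8, 9, 9
  R[10]: 1, 2, 3, 4, 5, 5, 6, 7, 8, 9, 10
  R[11]: 1, 2, 3, 4, 5, 6, 7, 8, 9, 10, 11

so w = (5, 10, 3, 2, 1, 4, 7, 9, 8, 11, 6).

6 SE-corners of the 20-cell Rothe diagram give Ess(w):

[(2, 4, 0), (2, 9, 1), (3, 2, 0), (4, 1, 0), (8, 8, 6), (10, 6, 5)]


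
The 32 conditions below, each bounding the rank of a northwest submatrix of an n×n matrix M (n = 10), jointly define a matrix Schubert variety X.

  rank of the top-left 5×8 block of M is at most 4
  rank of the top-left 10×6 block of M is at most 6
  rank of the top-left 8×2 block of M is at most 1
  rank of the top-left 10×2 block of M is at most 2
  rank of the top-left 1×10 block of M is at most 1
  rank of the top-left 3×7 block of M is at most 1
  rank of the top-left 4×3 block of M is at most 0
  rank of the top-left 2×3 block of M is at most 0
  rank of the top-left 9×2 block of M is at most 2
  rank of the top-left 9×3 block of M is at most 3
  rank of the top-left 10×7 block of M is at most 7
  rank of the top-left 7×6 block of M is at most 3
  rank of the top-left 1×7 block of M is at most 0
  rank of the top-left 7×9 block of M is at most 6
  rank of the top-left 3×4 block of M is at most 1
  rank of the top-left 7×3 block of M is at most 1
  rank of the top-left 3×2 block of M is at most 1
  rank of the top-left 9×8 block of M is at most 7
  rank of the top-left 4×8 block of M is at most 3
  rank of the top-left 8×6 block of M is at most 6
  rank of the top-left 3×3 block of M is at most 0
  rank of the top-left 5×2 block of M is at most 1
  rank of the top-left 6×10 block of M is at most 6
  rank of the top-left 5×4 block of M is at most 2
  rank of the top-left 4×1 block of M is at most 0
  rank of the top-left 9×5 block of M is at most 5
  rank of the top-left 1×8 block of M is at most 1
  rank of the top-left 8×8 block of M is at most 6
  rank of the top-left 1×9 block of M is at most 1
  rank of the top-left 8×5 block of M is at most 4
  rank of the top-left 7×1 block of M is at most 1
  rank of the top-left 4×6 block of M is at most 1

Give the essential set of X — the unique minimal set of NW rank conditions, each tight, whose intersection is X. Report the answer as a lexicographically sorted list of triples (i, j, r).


Propagating the 32 rank bounds to every northwest block:

  i=1: 0 | 0 | 0 | 0 | 0 | 0 | 0 | 1 | 1 | 1
  i=2: 0 | 0 | 0 | 1 | 1 | 1 | 1 | 2 | 2 | 2
  i=3: 0 | 0 | 0 | 1 | 1 | 1 | 1 | 2 | 3 | 3
  i=4: 0 | 0 | 0 | 1 | 1 | 1 | 2 | 3 | 4 | 4
  i=5: 1 | 1 | 1 | 2 | 2 | 2 | 3 | 4 | 5 | 5
  i=6: 1 | 1 | 1 | 2 | 3 | 3 | 4 | 5 | 6 | 6
  i=7: 1 | 1 | 1 | 2 | 3 | 3 | 4 | 5 | 6 | 7
  i=8: 1 | 1 | 2 | 3 | 4 | 4 | 5 | 6 | 7 | 8
  i=9: 1 | 2 | 3 | 4 | 5 | 5 | 6 | 7 | 8 | 9
  i=10: 1 | 2 | 3 | 4 | 5 | 6 | 7 | 8 | 9 | 10

giving w = (8, 4, 9, 7, 1, 5, 10, 3, 2, 6) via Δ²R.

|D(w)|=27, |Ess(w)|=7:

[(1, 7, 0), (3, 7, 1), (4, 3, 0), (4, 6, 1), (7, 3, 1), (7, 6, 3), (8, 2, 1)]


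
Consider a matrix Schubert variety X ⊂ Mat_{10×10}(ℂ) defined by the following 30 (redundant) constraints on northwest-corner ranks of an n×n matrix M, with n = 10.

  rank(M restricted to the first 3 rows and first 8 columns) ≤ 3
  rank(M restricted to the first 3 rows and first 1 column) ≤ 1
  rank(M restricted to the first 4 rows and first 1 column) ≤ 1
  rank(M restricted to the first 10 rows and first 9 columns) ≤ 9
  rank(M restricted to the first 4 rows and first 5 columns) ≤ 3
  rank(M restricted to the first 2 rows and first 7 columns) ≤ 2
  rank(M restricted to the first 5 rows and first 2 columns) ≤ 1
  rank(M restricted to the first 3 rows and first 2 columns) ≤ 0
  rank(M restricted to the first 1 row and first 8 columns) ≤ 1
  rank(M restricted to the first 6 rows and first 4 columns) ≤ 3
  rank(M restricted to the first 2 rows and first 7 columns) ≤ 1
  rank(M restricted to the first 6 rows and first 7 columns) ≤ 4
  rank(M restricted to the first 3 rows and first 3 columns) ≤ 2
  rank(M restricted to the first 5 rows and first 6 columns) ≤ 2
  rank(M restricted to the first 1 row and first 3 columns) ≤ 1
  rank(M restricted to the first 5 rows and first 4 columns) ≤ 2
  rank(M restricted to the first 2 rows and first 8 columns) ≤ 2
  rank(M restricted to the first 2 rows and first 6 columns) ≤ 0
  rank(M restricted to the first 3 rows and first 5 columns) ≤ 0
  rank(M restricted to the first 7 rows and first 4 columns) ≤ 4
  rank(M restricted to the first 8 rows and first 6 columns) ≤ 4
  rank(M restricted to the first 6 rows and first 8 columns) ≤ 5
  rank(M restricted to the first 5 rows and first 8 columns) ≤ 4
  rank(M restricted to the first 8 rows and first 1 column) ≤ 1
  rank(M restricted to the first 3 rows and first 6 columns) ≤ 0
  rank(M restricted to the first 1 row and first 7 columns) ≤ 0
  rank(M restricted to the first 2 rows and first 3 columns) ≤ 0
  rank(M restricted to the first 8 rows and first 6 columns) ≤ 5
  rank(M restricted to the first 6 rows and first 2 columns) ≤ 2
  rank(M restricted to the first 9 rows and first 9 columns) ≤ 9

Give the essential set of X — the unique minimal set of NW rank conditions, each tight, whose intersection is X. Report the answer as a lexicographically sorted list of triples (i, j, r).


Rank table r_w(10×10) implied by the 30 constraints:

  i=1: 0  0  0  0  0  0  0  1  1  1
  i=2: 0  0  0  0  0  0  1  2  2  2
  i=3: 0  0  0  0  0  0  1  2  3  3
  i=4: 1  1  1  1  1  1  2  3  4  4
  i=5: 1  1  2  2  2  2  3  4  5  5
  i=6: 1  2  3  3  3  3  4  5  6  6
  i=7: 1  2  3  4  4  4  5  6  7  7
  i=8: 1  2  3  4  4  4  5  6  7  8
  i=9: 1  2  3  4  5  5  6  7  8  9
  i=10: 1  2  3  4  5  6  7  8  9  10

so w = (8, 7, 9, 1, 3, 2, 4, 10, 5, 6).

ℓ(w)=22; the 4 essential cells (i,j,r):

[(1, 7, 0), (3, 6, 0), (5, 2, 1), (8, 6, 4)]


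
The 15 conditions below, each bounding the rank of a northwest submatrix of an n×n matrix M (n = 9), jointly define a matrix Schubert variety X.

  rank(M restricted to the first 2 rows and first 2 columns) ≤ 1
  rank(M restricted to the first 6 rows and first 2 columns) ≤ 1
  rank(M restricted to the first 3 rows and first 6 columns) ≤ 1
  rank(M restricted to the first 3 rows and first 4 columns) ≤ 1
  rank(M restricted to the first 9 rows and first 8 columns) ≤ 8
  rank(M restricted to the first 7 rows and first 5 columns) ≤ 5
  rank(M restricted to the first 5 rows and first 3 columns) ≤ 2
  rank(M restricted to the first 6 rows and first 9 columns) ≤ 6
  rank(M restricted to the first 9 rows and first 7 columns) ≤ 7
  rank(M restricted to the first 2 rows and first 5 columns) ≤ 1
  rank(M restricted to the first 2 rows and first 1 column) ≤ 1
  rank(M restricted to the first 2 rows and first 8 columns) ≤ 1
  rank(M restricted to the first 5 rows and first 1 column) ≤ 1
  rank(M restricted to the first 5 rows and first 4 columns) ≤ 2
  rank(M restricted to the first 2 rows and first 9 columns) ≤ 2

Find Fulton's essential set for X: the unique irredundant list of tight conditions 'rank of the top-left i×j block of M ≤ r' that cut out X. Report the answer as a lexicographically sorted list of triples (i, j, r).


Rank table r_w(9×9) implied by the 15 constraints:

  i=1: 1  1  1  1  1  1  1  1  1
  i=2: 1  1  1  1  1  1  1  1  2
  i=3: 1  1  1  1  1  1  2  2  3
  i=4: 1  1  2  2  2  2  3  3  4
  i=5: 1  1  2  2  3  3  4  4  5
  i=6: 1  1  2  3  4  4  5  5  6
  i=7: 1  2  3  4  5  5  6  6  7
  i=8: 1  2  3  4  5  6  7  7  8
  i=9: 1  2  3  4  5  6  7  8  9

reading off 1-entries of Δ²R: w = (1, 9, 7, 3, 5, 4, 2, 6, 8).

D(w) has 16 cells with 4 SE-corners; essential set:

[(2, 8, 1), (3, 6, 1), (5, 4, 2), (6, 2, 1)]


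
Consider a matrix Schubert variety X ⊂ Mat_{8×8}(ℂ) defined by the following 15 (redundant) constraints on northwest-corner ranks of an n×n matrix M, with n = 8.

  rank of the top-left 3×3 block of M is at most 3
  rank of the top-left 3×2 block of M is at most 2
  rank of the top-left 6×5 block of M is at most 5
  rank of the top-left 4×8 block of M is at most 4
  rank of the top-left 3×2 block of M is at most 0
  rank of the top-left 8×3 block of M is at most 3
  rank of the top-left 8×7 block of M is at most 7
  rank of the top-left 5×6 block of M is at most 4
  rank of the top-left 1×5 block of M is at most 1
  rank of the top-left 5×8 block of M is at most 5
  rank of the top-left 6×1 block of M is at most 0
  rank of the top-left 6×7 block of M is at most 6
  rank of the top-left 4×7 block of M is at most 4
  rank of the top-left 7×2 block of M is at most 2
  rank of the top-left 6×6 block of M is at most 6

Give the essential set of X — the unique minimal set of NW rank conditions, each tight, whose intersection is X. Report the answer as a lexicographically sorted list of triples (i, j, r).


Reconstructing r_w from the 15 given conditions:

  i=1: 0  0  1  1  1  1  1  1
  i=2: 0  0  1  2  2  2  2  2
  i=3: 0  0  1  2  3  3  3  3
  i=4: 0  1  2  3  4  4  4  4
  i=5: 0  1  2  3  4  4  5  5
  i=6: 0  1  2  3  4  5  6  6
  i=7: 1  2  3  4  5  6  7  7
  i=8: 1  2  3  4  5  6  7  8

second differences of R give the permutation w = (3, 4, 5, 2, 7, 6, 1, 8).

|D(w)|=10, |Ess(w)|=3:

[(3, 2, 0), (5, 6, 4), (6, 1, 0)]


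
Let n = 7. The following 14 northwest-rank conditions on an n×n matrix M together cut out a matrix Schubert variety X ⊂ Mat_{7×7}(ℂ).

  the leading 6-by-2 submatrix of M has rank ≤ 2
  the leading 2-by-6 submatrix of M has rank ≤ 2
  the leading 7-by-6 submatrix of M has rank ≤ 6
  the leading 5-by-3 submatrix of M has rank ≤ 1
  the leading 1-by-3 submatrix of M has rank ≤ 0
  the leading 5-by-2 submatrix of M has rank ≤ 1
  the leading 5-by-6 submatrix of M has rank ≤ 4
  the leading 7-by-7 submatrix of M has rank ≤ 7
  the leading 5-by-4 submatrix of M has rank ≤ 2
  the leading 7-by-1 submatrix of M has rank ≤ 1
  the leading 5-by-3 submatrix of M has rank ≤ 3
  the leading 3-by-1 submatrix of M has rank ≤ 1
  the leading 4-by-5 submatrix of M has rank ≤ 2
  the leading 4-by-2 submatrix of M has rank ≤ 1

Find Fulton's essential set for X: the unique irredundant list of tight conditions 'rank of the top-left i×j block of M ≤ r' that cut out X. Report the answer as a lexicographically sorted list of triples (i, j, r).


Recovering R(i,j) via the rank-extension bound from the 14 conditions:

  i=1: 0, 0, 0, 1, 1, 1, 1
  i=2: 1, 1, 1, 2, 2, 2, 2
  i=3: 1, 1, 1, 2, 2, 3, 3
  i=4: 1, 1, 1, 2, 2, 3, 4
  i=5: 1, 1, 1, 2, 3, 4, 5
  i=6: 1, 2, 2, 3, 4, 5, 6
  i=7: 1, 2, 3, 4, 5, 6, 7

giving w = (4, 1, 6, 7, 5, 2, 3) via Δ²R.

Fulton essential set (3 of the 11 Rothe cells):

[(1, 3, 0), (4, 5, 2), (5, 3, 1)]


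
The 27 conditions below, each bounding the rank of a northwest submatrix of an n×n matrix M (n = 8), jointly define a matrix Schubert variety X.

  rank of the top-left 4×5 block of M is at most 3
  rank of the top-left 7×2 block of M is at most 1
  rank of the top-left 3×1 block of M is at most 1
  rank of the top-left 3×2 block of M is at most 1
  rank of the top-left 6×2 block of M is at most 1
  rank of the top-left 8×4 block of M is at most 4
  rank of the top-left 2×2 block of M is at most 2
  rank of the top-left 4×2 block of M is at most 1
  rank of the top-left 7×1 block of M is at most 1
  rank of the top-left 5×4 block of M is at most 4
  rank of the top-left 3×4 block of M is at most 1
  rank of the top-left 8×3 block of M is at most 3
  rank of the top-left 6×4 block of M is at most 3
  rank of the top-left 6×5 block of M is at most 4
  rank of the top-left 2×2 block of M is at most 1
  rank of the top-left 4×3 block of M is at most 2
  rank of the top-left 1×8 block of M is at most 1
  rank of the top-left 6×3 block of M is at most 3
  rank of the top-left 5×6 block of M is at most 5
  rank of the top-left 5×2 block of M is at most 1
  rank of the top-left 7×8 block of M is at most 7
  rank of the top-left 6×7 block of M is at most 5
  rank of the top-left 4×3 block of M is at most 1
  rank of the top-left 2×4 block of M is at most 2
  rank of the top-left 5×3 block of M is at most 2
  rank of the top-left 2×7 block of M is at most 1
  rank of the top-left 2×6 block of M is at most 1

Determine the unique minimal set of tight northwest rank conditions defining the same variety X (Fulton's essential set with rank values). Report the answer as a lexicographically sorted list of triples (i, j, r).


Computing R[i][j] = min implied NW-rank bound (n=8, 27 conditions):

  R[1]: 1  1  1  1  1  1  1  1
  R[2]: 1  1  1  1  1  1  1  2
  R[3]: 1  1  1  1  2  2  2  3
  R[4]: 1  1  1  2  3  3  3  4
  R[5]: 1  1  2  3  4  4  4  5
  R[6]: 1  1  2  3  4  5  5  6
  R[7]: 1  1  2  3  4  5  6  7
  R[8]: 1  2  3  4  5  6  7  8

reading off 1-entries of Δ²R: w = (1, 8, 5, 4, 3, 6, 7, 2).

|D(w)|=14, |Ess(w)|=4:

[(2, 7, 1), (3, 4, 1), (4, 3, 1), (7, 2, 1)]


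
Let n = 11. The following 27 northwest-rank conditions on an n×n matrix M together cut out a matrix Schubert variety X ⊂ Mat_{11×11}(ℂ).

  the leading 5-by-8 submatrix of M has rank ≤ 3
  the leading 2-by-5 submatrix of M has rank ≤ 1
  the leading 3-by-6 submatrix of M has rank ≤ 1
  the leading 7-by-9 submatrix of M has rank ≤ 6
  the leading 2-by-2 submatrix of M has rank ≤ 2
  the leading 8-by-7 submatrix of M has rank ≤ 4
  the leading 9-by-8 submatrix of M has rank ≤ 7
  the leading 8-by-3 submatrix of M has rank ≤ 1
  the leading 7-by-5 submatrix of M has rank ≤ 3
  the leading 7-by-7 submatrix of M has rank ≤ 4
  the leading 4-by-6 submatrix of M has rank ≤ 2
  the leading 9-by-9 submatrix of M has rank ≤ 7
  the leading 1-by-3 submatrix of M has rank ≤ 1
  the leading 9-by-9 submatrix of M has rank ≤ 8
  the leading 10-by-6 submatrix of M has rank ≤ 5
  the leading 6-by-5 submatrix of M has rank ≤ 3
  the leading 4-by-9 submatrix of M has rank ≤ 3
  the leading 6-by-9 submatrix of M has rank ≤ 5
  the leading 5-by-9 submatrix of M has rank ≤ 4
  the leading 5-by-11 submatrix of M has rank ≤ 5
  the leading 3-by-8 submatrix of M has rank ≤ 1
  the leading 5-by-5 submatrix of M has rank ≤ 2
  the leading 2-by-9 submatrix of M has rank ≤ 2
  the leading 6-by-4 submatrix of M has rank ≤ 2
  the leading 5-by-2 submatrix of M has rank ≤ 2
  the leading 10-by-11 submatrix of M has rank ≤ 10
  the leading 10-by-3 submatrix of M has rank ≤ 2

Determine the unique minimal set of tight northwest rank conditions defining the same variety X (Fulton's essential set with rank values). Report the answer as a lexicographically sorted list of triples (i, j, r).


Reconstructing r_w from the 27 given conditions:

  row 1: 1 | 1 | 1 | 1 | 1 | 1 | 1 | 1 | 1 | 1 | 1
  row 2: 1 | 1 | 1 | 1 | 1 | 1 | 1 | 1 | 2 | 2 | 2
  row 3: 1 | 1 | 1 | 1 | 1 | 1 | 1 | 1 | 2 | 3 | 3
  row 4: 1 | 1 | 1 | 2 | 2 | 2 | 2 | 2 | 3 | 4 | 4
  row 5: 1 | 1 | 1 | 2 | 2 | 3 | 3 | 3 | 4 | 5 | 5
  row 6: 1 | 1 | 1 | 2 | 3 | 4 | 4 | 4 | 5 | 6 | 6
  row 7: 1 | 1 | 1 | 2 | 3 | 4 | 4 | 5 | 6 | 7 | 7
  row 8: 1 | 1 | 1 | 2 | 3 | 4 | 4 | 5 | 6 | 7 | 8
  row 9: 1 | 2 | 2 | 3 | 4 | 5 | 5 | 6 | 7 | 8 | 9
  row 10: 1 | 2 | 2 | 3 | 4 | 5 | 6 | 7 | 8 | 9 | 10
  row 11: 1 | 2 | 3 | 4 | 5 | 6 | 7 | 8 | 9 | 10 | 11

hence w(1..11) = (1, 9, 10, 4, 6, 5, 8, 11, 2, 7, 3).

D(w) has 28 cells with 5 SE-corners; essential set:

[(3, 8, 1), (5, 5, 2), (8, 3, 1), (8, 7, 4), (10, 3, 2)]


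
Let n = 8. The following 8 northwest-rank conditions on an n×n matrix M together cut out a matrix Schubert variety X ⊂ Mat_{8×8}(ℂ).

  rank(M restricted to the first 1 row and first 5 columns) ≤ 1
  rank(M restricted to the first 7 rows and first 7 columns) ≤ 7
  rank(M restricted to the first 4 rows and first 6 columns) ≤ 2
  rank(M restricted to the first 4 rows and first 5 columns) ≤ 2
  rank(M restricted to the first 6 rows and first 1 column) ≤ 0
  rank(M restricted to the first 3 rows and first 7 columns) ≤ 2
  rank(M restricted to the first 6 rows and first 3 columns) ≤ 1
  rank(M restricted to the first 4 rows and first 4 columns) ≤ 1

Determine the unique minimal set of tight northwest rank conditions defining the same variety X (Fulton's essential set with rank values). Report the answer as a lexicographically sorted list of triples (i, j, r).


Computing R[i][j] = min implied NW-rank bound (n=8, 8 conditions):

  0 | 1 | 1 | 1 | 1 | 1 | 1 | 1
  0 | 1 | 1 | 1 | 2 | 2 | 2 | 2
  0 | 1 | 1 | 1 | 2 | 2 | 2 | 3
  0 | 1 | 1 | 1 | 2 | 2 | 3 | 4
  0 | 1 | 1 | 2 | 3 | 3 | 4 | 5
  0 | 1 | 1 | 2 | 3 | 4 | 5 | 6
  1 | 2 | 2 | 3 | 4 | 5 | 6 | 7
  1 | 2 | 3 | 4 | 5 | 6 | 7 | 8

giving w = (2, 5, 8, 7, 4, 6, 1, 3) via Δ²R.

5 SE-corners of the 17-cell Rothe diagram give Ess(w):

[(3, 7, 2), (4, 4, 1), (4, 6, 2), (6, 1, 0), (6, 3, 1)]


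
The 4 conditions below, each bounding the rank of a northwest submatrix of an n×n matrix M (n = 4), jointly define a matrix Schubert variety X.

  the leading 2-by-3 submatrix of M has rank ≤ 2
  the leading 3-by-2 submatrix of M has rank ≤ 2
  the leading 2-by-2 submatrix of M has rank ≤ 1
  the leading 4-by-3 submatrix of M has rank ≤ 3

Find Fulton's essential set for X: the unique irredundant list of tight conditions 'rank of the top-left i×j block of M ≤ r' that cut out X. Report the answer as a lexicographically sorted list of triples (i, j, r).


The tightest implied rank at each (i,j), from the 4 conditions:

  1 1 1 1
  1 1 2 2
  1 2 3 3
  1 2 3 4

giving w = (1, 3, 2, 4) via Δ²R.

Fulton essential set (the sole Rothe cell):

[(2, 2, 1)]


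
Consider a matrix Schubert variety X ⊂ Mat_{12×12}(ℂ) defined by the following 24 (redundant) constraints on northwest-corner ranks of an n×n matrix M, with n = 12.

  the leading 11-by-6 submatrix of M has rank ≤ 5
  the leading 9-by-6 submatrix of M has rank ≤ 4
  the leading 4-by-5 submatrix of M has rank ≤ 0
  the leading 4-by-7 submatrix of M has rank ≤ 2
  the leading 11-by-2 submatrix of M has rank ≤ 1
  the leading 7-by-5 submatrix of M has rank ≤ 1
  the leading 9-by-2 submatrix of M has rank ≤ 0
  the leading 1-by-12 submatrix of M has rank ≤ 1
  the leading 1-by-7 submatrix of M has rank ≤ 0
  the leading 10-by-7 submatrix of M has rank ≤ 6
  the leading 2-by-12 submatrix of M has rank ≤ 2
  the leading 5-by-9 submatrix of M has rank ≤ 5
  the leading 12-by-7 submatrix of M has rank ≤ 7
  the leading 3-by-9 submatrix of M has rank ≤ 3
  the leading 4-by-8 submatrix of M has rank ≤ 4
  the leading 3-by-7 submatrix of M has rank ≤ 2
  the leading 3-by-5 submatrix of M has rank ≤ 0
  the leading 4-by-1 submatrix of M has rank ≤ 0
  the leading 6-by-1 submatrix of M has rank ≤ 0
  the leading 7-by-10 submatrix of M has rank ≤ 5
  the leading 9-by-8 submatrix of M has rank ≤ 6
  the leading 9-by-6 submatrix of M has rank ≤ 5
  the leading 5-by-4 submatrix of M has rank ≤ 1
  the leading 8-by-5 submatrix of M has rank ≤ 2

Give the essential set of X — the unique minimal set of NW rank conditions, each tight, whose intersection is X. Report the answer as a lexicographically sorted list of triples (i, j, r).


The tightest implied rank at each (i,j), from the 24 conditions:

  0, 0, 0, 0, 0, 0, 0, 1, 1, 1, 1, 1
  0, 0, 0, 0, 0, 1, 1, 2, 2, 2, 2, 2
  0, 0, 0, 0, 0, 1, 2, 3, 3, 3, 3, 3
  0, 0, 0, 0, 0, 1, 2, 3, 4, 4, 4, 4
  0, 0, 1, 1, 1, 2, 3, 4, 5, 5, 5, 5
  0, 0, 1, 1, 1, 2, 3, 4, 5, 5, 6, 6
  0, 0, 1, 1, 1, 2, 3, 4, 5, 5, 6, 7
  0, 0, 1, 2, 2, 3, 4, 5, 6, 6, 7, 8
  0, 0, 1, 2, 3, 4, 5, 6, 7, 7, 8, 9
  1, 1, 2, 3, 4, 5, 6, 7, 8, 8, 9, 10
  1, 1, 2, 3, 4, 5, 6, 7, 8, 9, 10, 11
  1, 2, 3, 4, 5, 6, 7, 8, 9, 10, 11, 12

second differences of R give the permutation w = (8, 6, 7, 9, 3, 11, 12, 4, 5, 1, 10, 2).

6 SE-corners of the 39-cell Rothe diagram give Ess(w):

[(1, 7, 0), (4, 5, 0), (7, 5, 1), (7, 10, 5), (9, 2, 0), (11, 2, 1)]


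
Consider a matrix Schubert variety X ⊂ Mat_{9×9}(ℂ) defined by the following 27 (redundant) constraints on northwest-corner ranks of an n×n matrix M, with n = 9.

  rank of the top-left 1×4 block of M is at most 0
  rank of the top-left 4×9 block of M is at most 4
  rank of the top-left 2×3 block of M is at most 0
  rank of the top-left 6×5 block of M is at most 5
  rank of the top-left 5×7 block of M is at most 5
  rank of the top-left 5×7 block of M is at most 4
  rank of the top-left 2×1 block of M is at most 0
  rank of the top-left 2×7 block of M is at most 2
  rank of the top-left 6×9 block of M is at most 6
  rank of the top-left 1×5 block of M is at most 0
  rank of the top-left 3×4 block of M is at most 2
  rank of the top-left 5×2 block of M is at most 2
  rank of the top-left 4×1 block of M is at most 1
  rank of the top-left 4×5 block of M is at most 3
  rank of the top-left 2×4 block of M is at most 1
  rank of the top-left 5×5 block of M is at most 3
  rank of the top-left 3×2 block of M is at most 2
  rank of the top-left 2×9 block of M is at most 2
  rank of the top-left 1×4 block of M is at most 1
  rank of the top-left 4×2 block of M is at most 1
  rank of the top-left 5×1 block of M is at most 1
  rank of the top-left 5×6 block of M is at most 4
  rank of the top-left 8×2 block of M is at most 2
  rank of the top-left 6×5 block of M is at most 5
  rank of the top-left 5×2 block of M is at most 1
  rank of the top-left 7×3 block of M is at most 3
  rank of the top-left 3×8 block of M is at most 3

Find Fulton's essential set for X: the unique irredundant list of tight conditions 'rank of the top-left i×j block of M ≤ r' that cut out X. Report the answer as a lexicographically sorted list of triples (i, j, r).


Recovering R(i,j) via the rank-extension bound from the 27 conditions:

  0, 0, 0, 0, 0, 1, 1, 1, 1
  0, 0, 0, 1, 1, 2, 2, 2, 2
  1, 1, 1, 2, 2, 3, 3, 3, 3
  1, 1, 2, 3, 3, 4, 4, 4, 4
  1, 1, 2, 3, 3, 4, 4, 5, 5
  1, 2, 3, 4, 4, 5, 5, 6, 6
  1, 2, 3, 4, 5, 6, 6, 7, 7
  1, 2, 3, 4, 5, 6, 7, 8, 8
  1, 2, 3, 4, 5, 6, 7, 8, 9

the unique w with this rank table is (6, 4, 1, 3, 8, 2, 5, 7, 9).

ℓ(w)=12; the 5 essential cells (i,j,r):

[(1, 5, 0), (2, 3, 0), (5, 2, 1), (5, 5, 3), (5, 7, 4)]


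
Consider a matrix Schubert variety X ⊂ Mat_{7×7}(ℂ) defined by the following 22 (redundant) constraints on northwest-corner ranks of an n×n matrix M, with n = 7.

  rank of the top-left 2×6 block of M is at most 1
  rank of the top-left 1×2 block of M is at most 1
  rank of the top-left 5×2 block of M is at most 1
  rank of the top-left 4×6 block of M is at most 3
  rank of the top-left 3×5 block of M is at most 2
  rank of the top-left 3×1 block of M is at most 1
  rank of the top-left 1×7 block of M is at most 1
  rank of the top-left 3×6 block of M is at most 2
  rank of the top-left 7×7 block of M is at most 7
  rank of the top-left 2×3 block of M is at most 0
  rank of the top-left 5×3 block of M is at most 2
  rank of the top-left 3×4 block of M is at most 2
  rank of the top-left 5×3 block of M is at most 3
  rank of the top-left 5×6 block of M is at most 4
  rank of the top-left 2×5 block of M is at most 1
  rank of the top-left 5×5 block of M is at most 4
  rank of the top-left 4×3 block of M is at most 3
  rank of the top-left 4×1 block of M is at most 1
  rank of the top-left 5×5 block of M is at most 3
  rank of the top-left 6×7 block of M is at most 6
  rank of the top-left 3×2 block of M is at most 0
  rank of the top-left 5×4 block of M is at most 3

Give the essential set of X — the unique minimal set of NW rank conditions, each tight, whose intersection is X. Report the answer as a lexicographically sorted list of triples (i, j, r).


Reconstructing r_w from the 22 given conditions:

  0  0  0  1  1  1  1
  0  0  0  1  1  1  2
  0  0  1  2  2  2  3
  1  1  2  3  3  3  4
  1  1  2  3  3  4  5
  1  2  3  4  4  5  6
  1  2  3  4  5  6  7

hence w(1..7) = (4, 7, 3, 1, 6, 2, 5).

|D(w)|=12, |Ess(w)|=5:

[(2, 3, 0), (2, 6, 1), (3, 2, 0), (5, 2, 1), (5, 5, 3)]


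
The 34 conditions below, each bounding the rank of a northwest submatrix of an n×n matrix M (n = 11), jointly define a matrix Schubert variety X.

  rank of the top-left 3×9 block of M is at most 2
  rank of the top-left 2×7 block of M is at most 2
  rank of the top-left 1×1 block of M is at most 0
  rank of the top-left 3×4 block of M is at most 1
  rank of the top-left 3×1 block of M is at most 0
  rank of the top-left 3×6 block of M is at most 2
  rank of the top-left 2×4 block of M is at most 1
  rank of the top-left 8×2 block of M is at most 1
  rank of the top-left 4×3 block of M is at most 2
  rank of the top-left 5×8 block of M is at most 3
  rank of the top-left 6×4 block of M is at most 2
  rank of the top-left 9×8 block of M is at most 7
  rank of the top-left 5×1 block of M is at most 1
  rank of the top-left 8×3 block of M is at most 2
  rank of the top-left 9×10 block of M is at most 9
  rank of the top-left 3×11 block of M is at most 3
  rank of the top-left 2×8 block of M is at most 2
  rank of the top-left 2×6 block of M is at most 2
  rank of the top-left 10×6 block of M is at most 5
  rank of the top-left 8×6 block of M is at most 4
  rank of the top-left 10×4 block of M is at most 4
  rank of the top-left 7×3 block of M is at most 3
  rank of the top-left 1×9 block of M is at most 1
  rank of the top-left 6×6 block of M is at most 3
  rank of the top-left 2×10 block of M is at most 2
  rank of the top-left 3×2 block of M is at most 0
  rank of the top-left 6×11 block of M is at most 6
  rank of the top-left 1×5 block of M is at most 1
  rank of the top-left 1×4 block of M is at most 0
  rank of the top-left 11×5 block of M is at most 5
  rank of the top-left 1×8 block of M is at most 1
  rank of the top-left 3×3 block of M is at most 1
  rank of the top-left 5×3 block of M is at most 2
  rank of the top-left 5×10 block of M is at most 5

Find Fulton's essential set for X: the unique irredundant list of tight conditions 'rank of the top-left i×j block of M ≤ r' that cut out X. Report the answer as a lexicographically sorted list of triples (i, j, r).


Rank table r_w(11×11) implied by the 34 constraints:

  row 1: 0 0 0 0 1 1 1 1 1 1 1
  row 2: 0 0 1 1 2 2 2 2 2 2 2
  row 3: 0 0 1 1 2 2 2 2 2 3 3
  row 4: 1 1 2 2 3 3 3 3 3 4 4
  row 5: 1 1 2 2 3 3 3 3 4 5 5
  row 6: 1 1 2 2 3 3 4 4 5 6 6
  row 7: 1 1 2 3 4 4 5 5 6 7 7
  row 8: 1 1 2 3 4 4 5 6 7 8 8
  row 9: 1 2 3 4 5 5 6 7 8 9 9
  row 10: 1 2 3 4 5 5 6 7 8 9 10
  row 11: 1 2 3 4 5 6 7 8 9 10 11

hence w(1..11) = (5, 3, 10, 1, 9, 7, 4, 8, 2, 11, 6).

Rothe diagram D(w) (25 cells), 10 SE-corners (essential conditions):

[(1, 4, 0), (3, 2, 0), (3, 4, 1), (3, 9, 2), (5, 8, 3), (6, 4, 2), (6, 6, 3), (8, 2, 1), (8, 6, 4), (10, 6, 5)]


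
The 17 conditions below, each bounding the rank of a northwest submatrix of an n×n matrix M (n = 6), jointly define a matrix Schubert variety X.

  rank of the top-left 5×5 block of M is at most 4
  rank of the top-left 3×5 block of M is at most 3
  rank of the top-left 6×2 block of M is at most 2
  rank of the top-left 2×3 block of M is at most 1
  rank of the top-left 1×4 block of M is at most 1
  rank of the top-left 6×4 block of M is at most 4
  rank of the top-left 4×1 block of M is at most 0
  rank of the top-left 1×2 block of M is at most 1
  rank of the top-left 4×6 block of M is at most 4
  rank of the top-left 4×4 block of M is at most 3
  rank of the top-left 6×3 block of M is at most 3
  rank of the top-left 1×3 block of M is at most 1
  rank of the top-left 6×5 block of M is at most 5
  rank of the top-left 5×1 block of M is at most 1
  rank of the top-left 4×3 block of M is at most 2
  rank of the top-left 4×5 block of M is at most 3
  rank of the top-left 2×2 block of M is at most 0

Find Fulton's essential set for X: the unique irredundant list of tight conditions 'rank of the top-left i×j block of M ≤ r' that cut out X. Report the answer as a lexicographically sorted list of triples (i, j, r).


The tightest implied rank at each (i,j), from the 17 conditions:

  R[1]: 0, 0, 1, 1, 1, 1
  R[2]: 0, 0, 1, 2, 2, 2
  R[3]: 0, 1, 2, 3, 3, 3
  R[4]: 0, 1, 2, 3, 3, 4
  R[5]: 1, 2, 3, 4, 4, 5
  R[6]: 1, 2, 3, 4, 5, 6

the unique w with this rank table is (3, 4, 2, 6, 1, 5).

3 SE-corners of the 7-cell Rothe diagram give Ess(w):

[(2, 2, 0), (4, 1, 0), (4, 5, 3)]


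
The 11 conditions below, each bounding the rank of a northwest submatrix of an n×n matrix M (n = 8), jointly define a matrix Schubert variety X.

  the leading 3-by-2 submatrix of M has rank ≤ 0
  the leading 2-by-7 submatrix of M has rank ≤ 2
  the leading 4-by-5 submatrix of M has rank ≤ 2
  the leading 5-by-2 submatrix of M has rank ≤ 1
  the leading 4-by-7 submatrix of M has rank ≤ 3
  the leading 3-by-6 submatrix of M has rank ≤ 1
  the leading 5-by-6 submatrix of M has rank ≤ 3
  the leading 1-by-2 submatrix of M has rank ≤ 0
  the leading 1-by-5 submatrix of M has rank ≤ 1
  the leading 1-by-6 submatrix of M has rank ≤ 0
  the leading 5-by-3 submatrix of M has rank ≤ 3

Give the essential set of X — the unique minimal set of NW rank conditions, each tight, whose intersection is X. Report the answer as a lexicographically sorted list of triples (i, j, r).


Recovering R(i,j) via the rank-extension bound from the 11 conditions:

  R[1]: 0  0  0  0  0  0  1  1
  R[2]: 0  0  1  1  1  1  2  2
  R[3]: 0  0  1  1  1  1  2  3
  R[4]: 1  1  2  2  2  2  3  4
  R[5]: 1  1  2  3  3  3  4  5
  R[6]: 1  2  3  4  4  4  5  6
  R[7]: 1  2  3  4  5  5  6  7
  R[8]: 1  2  3  4  5  6  7  8

second differences of R give the permutation w = (7, 3, 8, 1, 4, 2, 5, 6).

ℓ(w)=14; the 4 essential cells (i,j,r):

[(1, 6, 0), (3, 2, 0), (3, 6, 1), (5, 2, 1)]


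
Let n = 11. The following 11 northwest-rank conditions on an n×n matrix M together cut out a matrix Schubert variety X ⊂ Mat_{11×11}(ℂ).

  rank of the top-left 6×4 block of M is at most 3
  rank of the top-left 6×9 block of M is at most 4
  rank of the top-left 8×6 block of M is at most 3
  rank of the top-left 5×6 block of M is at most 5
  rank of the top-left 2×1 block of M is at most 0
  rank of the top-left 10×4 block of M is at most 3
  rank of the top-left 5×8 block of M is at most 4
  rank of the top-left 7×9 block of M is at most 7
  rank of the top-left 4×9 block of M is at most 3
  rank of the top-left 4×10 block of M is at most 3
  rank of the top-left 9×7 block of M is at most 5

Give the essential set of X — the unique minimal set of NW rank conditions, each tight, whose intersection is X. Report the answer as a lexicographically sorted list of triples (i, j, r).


Reconstructing r_w from the 11 given conditions:

  i=1: 0 1 1 1 1 1 1 1 1 1 1
  i=2: 0 1 2 2 2 2 2 2 2 2 2
  i=3: 1 2 3 3 3 3 3 3 3 3 3
  i=4: 1 2 3 3 3 3 3 3 3 3 4
  i=5: 1 2 3 3 3 3 4 4 4 4 5
  i=6: 1 2 3 3 3 3 4 4 4 5 6
  i=7: 1 2 3 3 3 3 4 5 5 6 7
  i=8: 1 2 3 3 3 3 4 5 6 7 8
  i=9: 1 2 3 3 4 4 5 6 7 8 9
  i=10: 1 2 3 3 4 5 6 7 8 9 10
  i=11: 1 2 3 4 5 6 7 8 9 10 11

reading off 1-entries of Δ²R: w = (2, 3, 1, 11, 7, 10, 8, 9, 5, 6, 4).

Fulton essential set (5 of the 25 Rothe cells):

[(2, 1, 0), (4, 10, 3), (6, 9, 4), (8, 6, 3), (10, 4, 3)]


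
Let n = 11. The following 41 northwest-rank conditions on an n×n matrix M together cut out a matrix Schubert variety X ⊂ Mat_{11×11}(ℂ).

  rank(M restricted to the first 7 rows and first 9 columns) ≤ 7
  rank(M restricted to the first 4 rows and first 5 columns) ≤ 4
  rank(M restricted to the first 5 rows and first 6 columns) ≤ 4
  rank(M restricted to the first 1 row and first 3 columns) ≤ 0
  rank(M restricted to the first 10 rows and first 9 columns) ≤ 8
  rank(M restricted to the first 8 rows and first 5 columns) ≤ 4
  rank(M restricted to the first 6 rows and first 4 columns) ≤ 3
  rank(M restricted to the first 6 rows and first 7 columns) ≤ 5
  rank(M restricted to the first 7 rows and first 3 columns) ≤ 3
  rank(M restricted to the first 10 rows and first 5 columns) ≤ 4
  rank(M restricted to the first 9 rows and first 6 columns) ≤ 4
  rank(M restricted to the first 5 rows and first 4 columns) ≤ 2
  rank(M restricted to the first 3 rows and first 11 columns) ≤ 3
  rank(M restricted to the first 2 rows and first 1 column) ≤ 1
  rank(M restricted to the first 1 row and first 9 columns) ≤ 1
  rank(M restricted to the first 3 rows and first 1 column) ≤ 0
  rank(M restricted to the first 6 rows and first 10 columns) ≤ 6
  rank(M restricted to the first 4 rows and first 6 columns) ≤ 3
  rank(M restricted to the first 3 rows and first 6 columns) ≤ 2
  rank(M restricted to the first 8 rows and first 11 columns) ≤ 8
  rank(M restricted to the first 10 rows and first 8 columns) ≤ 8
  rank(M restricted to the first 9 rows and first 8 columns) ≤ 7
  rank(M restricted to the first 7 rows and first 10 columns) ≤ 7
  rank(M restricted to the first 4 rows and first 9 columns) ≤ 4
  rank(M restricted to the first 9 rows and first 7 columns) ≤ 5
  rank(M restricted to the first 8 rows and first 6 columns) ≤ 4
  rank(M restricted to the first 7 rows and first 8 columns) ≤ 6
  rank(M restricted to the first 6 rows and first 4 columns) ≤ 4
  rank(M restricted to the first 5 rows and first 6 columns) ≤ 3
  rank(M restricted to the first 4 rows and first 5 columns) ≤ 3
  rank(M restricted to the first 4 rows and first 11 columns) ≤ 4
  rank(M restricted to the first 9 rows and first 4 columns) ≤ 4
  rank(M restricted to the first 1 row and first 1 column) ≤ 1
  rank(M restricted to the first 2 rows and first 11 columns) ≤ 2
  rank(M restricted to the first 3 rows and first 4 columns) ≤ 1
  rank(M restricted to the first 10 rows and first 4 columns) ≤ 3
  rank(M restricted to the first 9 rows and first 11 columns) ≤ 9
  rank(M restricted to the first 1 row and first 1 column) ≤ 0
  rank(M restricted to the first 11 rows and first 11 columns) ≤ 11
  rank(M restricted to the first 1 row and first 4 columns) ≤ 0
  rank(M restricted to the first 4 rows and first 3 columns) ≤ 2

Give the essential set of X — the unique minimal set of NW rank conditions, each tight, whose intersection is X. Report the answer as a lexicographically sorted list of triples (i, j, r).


Propagating the 41 rank bounds to every northwest block:

  i=1: 0 | 0 | 0 | 0 | 1 | 1 | 1 | 1 | 1 | 1 | 1
  i=2: 0 | 1 | 1 | 1 | 2 | 2 | 2 | 2 | 2 | 2 | 2
  i=3: 0 | 1 | 1 | 1 | 2 | 2 | 3 | 3 | 3 | 3 | 3
  i=4: 1 | 2 | 2 | 2 | 3 | 3 | 4 | 4 | 4 | 4 | 4
  i=5: 1 | 2 | 2 | 2 | 3 | 3 | 4 | 5 | 5 | 5 | 5
  i=6: 1 | 2 | 3 | 3 | 4 | 4 | 5 | 6 | 6 | 6 | 6
  i=7: 1 | 2 | 3 | 3 | 4 | 4 | 5 | 6 | 7 | 7 | 7
  i=8: 1 | 2 | 3 | 3 | 4 | 4 | 5 | 6 | 7 | 8 | 8
  i=9: 1 | 2 | 3 | 3 | 4 | 4 | 5 | 6 | 7 | 8 | 9
  i=10: 1 | 2 | 3 | 3 | 4 | 5 | 6 | 7 | 8 | 9 | 10
  i=11: 1 | 2 | 3 | 4 | 5 | 6 | 7 | 8 | 9 | 10 | 11

so w = (5, 2, 7, 1, 8, 3, 9, 10, 11, 6, 4).

ℓ(w)=19; the 8 essential cells (i,j,r):

[(1, 4, 0), (3, 1, 0), (3, 4, 1), (3, 6, 2), (5, 4, 2), (5, 6, 3), (9, 6, 4), (10, 4, 3)]
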